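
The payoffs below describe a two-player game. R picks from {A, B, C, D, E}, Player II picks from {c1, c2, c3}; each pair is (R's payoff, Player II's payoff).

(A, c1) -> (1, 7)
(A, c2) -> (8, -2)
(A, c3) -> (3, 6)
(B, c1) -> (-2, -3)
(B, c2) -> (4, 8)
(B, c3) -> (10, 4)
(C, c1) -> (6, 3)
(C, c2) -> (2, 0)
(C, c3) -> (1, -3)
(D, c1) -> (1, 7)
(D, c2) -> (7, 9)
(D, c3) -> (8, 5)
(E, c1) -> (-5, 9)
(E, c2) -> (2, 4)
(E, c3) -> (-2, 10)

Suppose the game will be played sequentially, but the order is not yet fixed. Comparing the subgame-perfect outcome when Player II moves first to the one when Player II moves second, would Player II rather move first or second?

second

If R leads: Player II's best replies are A→c1, B→c2, C→c1, D→c2, E→c3; R's induced payoffs 1, 4, 6, 7, -2; outcome (D, c2), payoffs (7, 9).
If Player II leads: R's best replies are c1→C, c2→A, c3→B; Player II's induced payoffs 3, -2, 4; outcome (B, c3), payoffs (10, 4).
Player II gets 4 moving first and 9 moving second, so Player II prefers to move second.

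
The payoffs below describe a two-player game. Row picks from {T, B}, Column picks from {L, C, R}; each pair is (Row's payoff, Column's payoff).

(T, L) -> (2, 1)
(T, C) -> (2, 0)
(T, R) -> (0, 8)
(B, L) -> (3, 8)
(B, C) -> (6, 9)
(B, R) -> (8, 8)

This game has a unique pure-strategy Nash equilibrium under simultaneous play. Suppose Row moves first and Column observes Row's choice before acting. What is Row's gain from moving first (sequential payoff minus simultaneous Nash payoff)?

0

Work backward from Column's decision.
- T → Column plays R (best of 1, 0, 8); Row gets 0.
- B → Column plays C (best of 8, 9, 8); Row gets 6.
Maximizing over 0, 6, Row chooses B. Subgame-perfect outcome: (B, C) with payoffs (6, 9).
For the simultaneous game, intersect best replies.
Row's best replies: L→B; C→B; R→B.
Column's best replies: T→R; B→C.
The unique mutual best reply is (B, C), giving (6, 9).
Row's commitment gain: 6 − 6 = 0.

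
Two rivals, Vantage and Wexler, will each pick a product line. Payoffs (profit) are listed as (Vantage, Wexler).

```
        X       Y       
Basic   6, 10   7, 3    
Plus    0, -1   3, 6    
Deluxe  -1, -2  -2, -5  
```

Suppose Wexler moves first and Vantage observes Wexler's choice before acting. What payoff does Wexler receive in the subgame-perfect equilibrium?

Backward induction with Wexler moving first.
- X: BR = Basic, leader payoff 10.
- Y: BR = Basic, leader payoff 3.
Wexler's induced payoffs are 10, 3, so Wexler commits to X. Subgame-perfect outcome: (Basic, X) with payoffs (6, 10).

10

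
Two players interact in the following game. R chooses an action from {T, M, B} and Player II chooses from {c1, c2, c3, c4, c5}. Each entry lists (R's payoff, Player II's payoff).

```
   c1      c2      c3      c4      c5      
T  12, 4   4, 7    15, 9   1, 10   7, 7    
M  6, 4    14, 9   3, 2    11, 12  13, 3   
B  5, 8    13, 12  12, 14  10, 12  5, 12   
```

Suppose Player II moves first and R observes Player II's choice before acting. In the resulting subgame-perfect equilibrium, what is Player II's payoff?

12

Backward induction with Player II moving first.
- c1: BR = T, leader payoff 4.
- c2: BR = M, leader payoff 9.
- c3: BR = T, leader payoff 9.
- c4: BR = M, leader payoff 12.
- c5: BR = M, leader payoff 3.
Among 4, 9, 9, 12, 3, the best is 12 at c4. Subgame-perfect outcome: (M, c4) with payoffs (11, 12).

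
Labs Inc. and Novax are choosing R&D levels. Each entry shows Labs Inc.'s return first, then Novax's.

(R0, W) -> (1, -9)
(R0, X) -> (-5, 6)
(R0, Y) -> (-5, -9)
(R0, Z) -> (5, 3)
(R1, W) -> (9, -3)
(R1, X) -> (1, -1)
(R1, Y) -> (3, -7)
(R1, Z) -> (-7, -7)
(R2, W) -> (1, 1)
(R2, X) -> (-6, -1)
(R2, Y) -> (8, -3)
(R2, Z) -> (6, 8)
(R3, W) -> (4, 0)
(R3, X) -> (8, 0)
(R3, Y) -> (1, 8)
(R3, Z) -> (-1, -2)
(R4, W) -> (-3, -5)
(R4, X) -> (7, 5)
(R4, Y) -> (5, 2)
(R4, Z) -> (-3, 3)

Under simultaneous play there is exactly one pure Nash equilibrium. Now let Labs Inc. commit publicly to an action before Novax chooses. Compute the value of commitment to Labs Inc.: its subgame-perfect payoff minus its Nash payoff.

1

Novax best-responds to each possible Labs Inc. move:
- R0 → Novax plays X (best of -9, 6, -9, 3); Labs Inc. gets -5.
- R1 → Novax plays X (best of -3, -1, -7, -7); Labs Inc. gets 1.
- R2 → Novax plays Z (best of 1, -1, -3, 8); Labs Inc. gets 6.
- R3 → Novax plays Y (best of 0, 0, 8, -2); Labs Inc. gets 1.
- R4 → Novax plays X (best of -5, 5, 2, 3); Labs Inc. gets 7.
Maximizing over -5, 1, 6, 1, 7, Labs Inc. chooses R4. Subgame-perfect outcome: (R4, X) with payoffs (7, 5).
Under simultaneous play:
Labs Inc.'s best replies: W→R1; X→R3; Y→R2; Z→R2.
Novax's best replies: R0→X; R1→X; R2→Z; R3→Y; R4→X.
Only (R2, Z) has each player best-responding; Nash payoffs (6, 8).
Labs Inc.'s commitment gain: 7 − 6 = 1.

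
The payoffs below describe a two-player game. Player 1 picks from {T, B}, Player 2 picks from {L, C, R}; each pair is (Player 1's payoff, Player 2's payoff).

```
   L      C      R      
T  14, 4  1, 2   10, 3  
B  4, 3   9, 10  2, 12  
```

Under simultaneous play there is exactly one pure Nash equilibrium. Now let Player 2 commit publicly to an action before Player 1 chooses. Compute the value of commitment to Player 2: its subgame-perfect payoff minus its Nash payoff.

Solve by backward induction (Player 2 leads).
- L → Player 1 plays T (best of 14, 4); Player 2 gets 4.
- C → Player 1 plays B (best of 1, 9); Player 2 gets 10.
- R → Player 1 plays T (best of 10, 2); Player 2 gets 3.
Among 4, 10, 3, the best is 10 at C. Subgame-perfect outcome: (B, C) with payoffs (9, 10).
Now find the simultaneous Nash equilibrium.
Player 1's best replies: L→T; C→B; R→T.
Player 2's best replies: T→L; B→R.
Only (T, L) has each player best-responding; Nash payoffs (14, 4).
Player 2's commitment gain: 10 − 4 = 6.

6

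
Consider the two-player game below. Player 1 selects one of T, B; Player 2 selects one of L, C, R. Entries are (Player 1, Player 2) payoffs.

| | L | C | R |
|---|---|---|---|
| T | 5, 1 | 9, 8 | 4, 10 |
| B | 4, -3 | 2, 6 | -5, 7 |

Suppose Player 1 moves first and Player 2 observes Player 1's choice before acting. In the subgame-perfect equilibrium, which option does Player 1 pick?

T

Solve by backward induction (Player 1 leads).
- T: Player 2 compares 1, 8, 10 and picks R; Player 1 would get 4.
- B: Player 2 compares -3, 6, 7 and picks R; Player 1 would get -5.
Maximizing over 4, -5, Player 1 chooses T. Subgame-perfect outcome: (T, R) with payoffs (4, 10).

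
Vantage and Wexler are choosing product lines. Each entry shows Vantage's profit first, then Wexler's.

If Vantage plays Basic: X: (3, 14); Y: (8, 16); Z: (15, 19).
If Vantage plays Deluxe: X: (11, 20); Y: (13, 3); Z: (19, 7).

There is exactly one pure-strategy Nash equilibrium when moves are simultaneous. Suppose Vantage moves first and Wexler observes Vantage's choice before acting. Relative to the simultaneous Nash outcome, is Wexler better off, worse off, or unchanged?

Backward induction with Vantage moving first.
- Basic → Wexler plays Z (best of 14, 16, 19); Vantage gets 15.
- Deluxe → Wexler plays X (best of 20, 3, 7); Vantage gets 11.
Maximizing over 15, 11, Vantage chooses Basic. Subgame-perfect outcome: (Basic, Z) with payoffs (15, 19).
Now find the simultaneous Nash equilibrium.
Vantage's best replies: X→Deluxe; Y→Deluxe; Z→Deluxe.
Wexler's best replies: Basic→Z; Deluxe→X.
Only (Deluxe, X) has each player best-responding; Nash payoffs (11, 20).
Wexler earns 19 sequentially versus 20 at the Nash outcome: worse off.

worse off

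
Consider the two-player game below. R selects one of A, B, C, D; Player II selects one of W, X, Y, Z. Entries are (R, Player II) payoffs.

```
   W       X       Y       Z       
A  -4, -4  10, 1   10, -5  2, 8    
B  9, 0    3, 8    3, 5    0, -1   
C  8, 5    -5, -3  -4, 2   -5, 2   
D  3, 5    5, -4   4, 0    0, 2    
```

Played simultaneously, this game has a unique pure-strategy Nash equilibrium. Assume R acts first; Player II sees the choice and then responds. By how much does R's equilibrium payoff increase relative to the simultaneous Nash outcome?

6

Backward induction with R moving first.
- A: BR = Z, leader payoff 2.
- B: BR = X, leader payoff 3.
- C: BR = W, leader payoff 8.
- D: BR = W, leader payoff 3.
R's induced payoffs are 2, 3, 8, 3, so R commits to C. Subgame-perfect outcome: (C, W) with payoffs (8, 5).
Under simultaneous play:
R's best replies: W→B; X→A; Y→A; Z→A.
Player II's best replies: A→Z; B→X; C→W; D→W.
Only (A, Z) has each player best-responding; Nash payoffs (2, 8).
R's commitment gain: 8 − 2 = 6.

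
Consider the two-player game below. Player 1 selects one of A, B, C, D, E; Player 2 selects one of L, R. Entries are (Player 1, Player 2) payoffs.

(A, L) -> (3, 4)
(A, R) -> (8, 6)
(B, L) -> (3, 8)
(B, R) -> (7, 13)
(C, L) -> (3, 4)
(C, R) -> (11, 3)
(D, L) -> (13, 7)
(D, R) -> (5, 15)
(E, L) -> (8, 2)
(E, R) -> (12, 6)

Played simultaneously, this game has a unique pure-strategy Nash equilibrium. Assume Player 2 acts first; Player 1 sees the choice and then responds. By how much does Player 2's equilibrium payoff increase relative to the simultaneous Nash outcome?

1

Solve by backward induction (Player 2 leads).
- L: Player 1 compares 3, 3, 3, 13, 8 and picks D; Player 2 would get 7.
- R: Player 1 compares 8, 7, 11, 5, 12 and picks E; Player 2 would get 6.
Among 7, 6, the best is 7 at L. Subgame-perfect outcome: (D, L) with payoffs (13, 7).
For the simultaneous game, intersect best replies.
Player 1's best replies: L→D; R→E.
Player 2's best replies: A→R; B→R; C→L; D→R; E→R.
The unique mutual best reply is (E, R), giving (12, 6).
Player 2's commitment gain: 7 − 6 = 1.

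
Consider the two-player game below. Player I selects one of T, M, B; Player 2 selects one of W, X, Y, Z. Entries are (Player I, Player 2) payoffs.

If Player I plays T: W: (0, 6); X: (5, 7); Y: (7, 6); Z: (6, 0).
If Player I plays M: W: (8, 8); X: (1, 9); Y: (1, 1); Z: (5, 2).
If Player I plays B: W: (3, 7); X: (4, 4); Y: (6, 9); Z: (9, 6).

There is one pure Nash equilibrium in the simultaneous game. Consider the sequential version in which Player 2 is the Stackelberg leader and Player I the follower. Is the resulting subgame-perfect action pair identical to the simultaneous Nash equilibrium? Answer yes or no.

Solve by backward induction (Player 2 leads).
- W: BR = M, leader payoff 8.
- X: BR = T, leader payoff 7.
- Y: BR = T, leader payoff 6.
- Z: BR = B, leader payoff 6.
Maximizing over 8, 7, 6, 6, Player 2 chooses W. Subgame-perfect outcome: (M, W) with payoffs (8, 8).
Now find the simultaneous Nash equilibrium.
Player I's best replies: W→M; X→T; Y→T; Z→B.
Player 2's best replies: T→X; M→X; B→Y.
Only (T, X) has each player best-responding; Nash payoffs (5, 7).
Sequential outcome (M, W) differs from the Nash profile (T, X).

no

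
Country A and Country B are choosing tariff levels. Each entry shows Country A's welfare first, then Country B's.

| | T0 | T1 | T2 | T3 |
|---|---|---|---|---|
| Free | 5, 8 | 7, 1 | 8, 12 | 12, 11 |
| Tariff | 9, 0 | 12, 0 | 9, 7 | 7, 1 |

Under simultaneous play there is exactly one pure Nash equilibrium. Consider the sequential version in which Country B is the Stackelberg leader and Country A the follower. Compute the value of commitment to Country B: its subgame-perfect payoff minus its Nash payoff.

4

Backward induction with Country B moving first.
- T0: BR = Tariff, leader payoff 0.
- T1: BR = Tariff, leader payoff 0.
- T2: BR = Tariff, leader payoff 7.
- T3: BR = Free, leader payoff 11.
Maximizing over 0, 0, 7, 11, Country B chooses T3. Subgame-perfect outcome: (Free, T3) with payoffs (12, 11).
Under simultaneous play:
Country A's best replies: T0→Tariff; T1→Tariff; T2→Tariff; T3→Free.
Country B's best replies: Free→T2; Tariff→T2.
Only (Tariff, T2) has each player best-responding; Nash payoffs (9, 7).
Country B's commitment gain: 11 − 7 = 4.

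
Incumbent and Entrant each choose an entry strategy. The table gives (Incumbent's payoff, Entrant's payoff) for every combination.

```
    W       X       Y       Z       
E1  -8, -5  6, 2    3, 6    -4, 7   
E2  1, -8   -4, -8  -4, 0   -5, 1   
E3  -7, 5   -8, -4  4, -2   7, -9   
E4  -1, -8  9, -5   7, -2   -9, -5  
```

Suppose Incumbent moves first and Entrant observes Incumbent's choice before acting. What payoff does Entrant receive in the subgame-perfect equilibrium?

-2

Work backward from Entrant's decision.
- E1 → Entrant plays Z (best of -5, 2, 6, 7); Incumbent gets -4.
- E2 → Entrant plays Z (best of -8, -8, 0, 1); Incumbent gets -5.
- E3 → Entrant plays W (best of 5, -4, -2, -9); Incumbent gets -7.
- E4 → Entrant plays Y (best of -8, -5, -2, -5); Incumbent gets 7.
Maximizing over -4, -5, -7, 7, Incumbent chooses E4. Subgame-perfect outcome: (E4, Y) with payoffs (7, -2).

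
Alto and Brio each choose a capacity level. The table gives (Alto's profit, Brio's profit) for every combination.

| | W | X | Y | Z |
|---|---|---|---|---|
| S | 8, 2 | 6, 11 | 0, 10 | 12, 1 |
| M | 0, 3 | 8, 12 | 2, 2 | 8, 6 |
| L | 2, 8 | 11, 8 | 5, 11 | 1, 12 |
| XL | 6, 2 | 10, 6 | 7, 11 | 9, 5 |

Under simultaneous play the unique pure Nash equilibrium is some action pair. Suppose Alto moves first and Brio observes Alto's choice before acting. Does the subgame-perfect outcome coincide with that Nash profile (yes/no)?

no

Backward induction with Alto moving first.
- S: Brio compares 2, 11, 10, 1 and picks X; Alto would get 6.
- M: Brio compares 3, 12, 2, 6 and picks X; Alto would get 8.
- L: Brio compares 8, 8, 11, 12 and picks Z; Alto would get 1.
- XL: Brio compares 2, 6, 11, 5 and picks Y; Alto would get 7.
Alto's induced payoffs are 6, 8, 1, 7, so Alto commits to M. Subgame-perfect outcome: (M, X) with payoffs (8, 12).
For the simultaneous game, intersect best replies.
Alto's best replies: W→S; X→L; Y→XL; Z→S.
Brio's best replies: S→X; M→X; L→Z; XL→Y.
The unique mutual best reply is (XL, Y), giving (7, 11).
Sequential outcome (M, X) differs from the Nash profile (XL, Y).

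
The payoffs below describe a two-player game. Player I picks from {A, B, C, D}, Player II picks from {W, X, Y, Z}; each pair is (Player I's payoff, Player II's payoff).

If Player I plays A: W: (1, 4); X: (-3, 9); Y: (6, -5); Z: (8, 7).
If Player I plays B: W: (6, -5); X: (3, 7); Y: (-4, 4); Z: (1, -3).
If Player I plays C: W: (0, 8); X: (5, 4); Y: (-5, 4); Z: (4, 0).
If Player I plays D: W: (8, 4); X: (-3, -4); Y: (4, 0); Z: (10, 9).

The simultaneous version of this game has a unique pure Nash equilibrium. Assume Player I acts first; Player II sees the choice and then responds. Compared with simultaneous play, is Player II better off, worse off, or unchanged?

unchanged

Solve by backward induction (Player I leads).
- A → Player II plays X (best of 4, 9, -5, 7); Player I gets -3.
- B → Player II plays X (best of -5, 7, 4, -3); Player I gets 3.
- C → Player II plays W (best of 8, 4, 4, 0); Player I gets 0.
- D → Player II plays Z (best of 4, -4, 0, 9); Player I gets 10.
Player I's induced payoffs are -3, 3, 0, 10, so Player I commits to D. Subgame-perfect outcome: (D, Z) with payoffs (10, 9).
Under simultaneous play:
Player I's best replies: W→D; X→C; Y→A; Z→D.
Player II's best replies: A→X; B→X; C→W; D→Z.
Only (D, Z) has each player best-responding; Nash payoffs (10, 9).
Player II earns 9 sequentially versus 9 at the Nash outcome: unchanged.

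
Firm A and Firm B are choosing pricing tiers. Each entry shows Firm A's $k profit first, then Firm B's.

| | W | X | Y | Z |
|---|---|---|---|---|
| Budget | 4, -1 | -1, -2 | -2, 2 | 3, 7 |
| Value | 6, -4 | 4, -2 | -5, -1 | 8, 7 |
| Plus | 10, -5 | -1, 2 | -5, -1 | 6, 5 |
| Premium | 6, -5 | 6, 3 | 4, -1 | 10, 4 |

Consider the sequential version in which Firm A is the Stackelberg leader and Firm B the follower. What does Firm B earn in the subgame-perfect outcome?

Work backward from Firm B's decision.
- Budget → Firm B plays Z (best of -1, -2, 2, 7); Firm A gets 3.
- Value → Firm B plays Z (best of -4, -2, -1, 7); Firm A gets 8.
- Plus → Firm B plays Z (best of -5, 2, -1, 5); Firm A gets 6.
- Premium → Firm B plays Z (best of -5, 3, -1, 4); Firm A gets 10.
Among 3, 8, 6, 10, the best is 10 at Premium. Subgame-perfect outcome: (Premium, Z) with payoffs (10, 4).

4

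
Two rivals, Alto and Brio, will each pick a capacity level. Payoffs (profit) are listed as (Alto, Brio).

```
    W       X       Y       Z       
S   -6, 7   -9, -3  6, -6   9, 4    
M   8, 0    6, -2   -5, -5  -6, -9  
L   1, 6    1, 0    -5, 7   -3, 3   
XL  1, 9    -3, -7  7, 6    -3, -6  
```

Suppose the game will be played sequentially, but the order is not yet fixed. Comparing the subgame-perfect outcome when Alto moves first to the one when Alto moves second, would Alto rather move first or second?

first

If Alto leads: Brio's best replies are S→W, M→W, L→Y, XL→W; Alto's induced payoffs -6, 8, -5, 1; outcome (M, W), payoffs (8, 0).
If Brio leads: Alto's best replies are W→M, X→M, Y→XL, Z→S; Brio's induced payoffs 0, -2, 6, 4; outcome (XL, Y), payoffs (7, 6).
Alto gets 8 moving first and 7 moving second, so Alto prefers to move first.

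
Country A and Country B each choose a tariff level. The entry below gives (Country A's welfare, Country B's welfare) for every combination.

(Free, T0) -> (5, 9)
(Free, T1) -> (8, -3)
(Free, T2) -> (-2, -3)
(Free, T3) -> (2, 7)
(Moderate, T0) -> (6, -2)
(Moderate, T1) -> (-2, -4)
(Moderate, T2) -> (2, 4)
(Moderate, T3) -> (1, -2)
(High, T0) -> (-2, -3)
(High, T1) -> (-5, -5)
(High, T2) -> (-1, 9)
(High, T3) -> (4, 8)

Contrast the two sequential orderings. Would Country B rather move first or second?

second

If Country A leads: Country B's best replies are Free→T0, Moderate→T2, High→T2; Country A's induced payoffs 5, 2, -1; outcome (Free, T0), payoffs (5, 9).
If Country B leads: Country A's best replies are T0→Moderate, T1→Free, T2→Moderate, T3→High; Country B's induced payoffs -2, -3, 4, 8; outcome (High, T3), payoffs (4, 8).
Country B gets 8 moving first and 9 moving second, so Country B prefers to move second.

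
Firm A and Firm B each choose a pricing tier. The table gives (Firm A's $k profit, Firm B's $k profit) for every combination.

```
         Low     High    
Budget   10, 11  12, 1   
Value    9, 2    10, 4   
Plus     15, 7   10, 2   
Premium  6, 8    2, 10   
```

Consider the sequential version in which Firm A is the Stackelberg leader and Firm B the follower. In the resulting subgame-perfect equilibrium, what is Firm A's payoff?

Solve by backward induction (Firm A leads).
- Budget: BR = Low, leader payoff 10.
- Value: BR = High, leader payoff 10.
- Plus: BR = Low, leader payoff 15.
- Premium: BR = High, leader payoff 2.
Among 10, 10, 15, 2, the best is 15 at Plus. Subgame-perfect outcome: (Plus, Low) with payoffs (15, 7).

15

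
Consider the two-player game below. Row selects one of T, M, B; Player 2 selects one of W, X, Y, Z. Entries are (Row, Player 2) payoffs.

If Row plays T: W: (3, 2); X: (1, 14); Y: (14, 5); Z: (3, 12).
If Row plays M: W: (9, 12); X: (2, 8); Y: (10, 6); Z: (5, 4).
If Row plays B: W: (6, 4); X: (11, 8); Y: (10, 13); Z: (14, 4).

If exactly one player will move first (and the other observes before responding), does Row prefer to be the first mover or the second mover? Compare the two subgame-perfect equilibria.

first

If Row leads: Player 2's best replies are T→X, M→W, B→Y; Row's induced payoffs 1, 9, 10; outcome (B, Y), payoffs (10, 13).
If Player 2 leads: Row's best replies are W→M, X→B, Y→T, Z→B; Player 2's induced payoffs 12, 8, 5, 4; outcome (M, W), payoffs (9, 12).
Row gets 10 moving first and 9 moving second, so Row prefers to move first.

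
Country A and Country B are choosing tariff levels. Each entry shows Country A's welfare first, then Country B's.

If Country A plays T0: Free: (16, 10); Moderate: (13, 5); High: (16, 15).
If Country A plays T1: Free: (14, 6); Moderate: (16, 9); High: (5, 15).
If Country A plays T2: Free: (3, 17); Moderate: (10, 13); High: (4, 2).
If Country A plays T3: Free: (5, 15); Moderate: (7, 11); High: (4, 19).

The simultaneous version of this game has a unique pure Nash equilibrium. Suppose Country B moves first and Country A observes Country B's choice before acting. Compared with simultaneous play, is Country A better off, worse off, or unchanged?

unchanged

Country A best-responds to each possible Country B move:
- Free → Country A plays T0 (best of 16, 14, 3, 5); Country B gets 10.
- Moderate → Country A plays T1 (best of 13, 16, 10, 7); Country B gets 9.
- High → Country A plays T0 (best of 16, 5, 4, 4); Country B gets 15.
Maximizing over 10, 9, 15, Country B chooses High. Subgame-perfect outcome: (T0, High) with payoffs (16, 15).
Under simultaneous play:
Country A's best replies: Free→T0; Moderate→T1; High→T0.
Country B's best replies: T0→High; T1→High; T2→Free; T3→High.
Only (T0, High) has each player best-responding; Nash payoffs (16, 15).
Country A earns 16 sequentially versus 16 at the Nash outcome: unchanged.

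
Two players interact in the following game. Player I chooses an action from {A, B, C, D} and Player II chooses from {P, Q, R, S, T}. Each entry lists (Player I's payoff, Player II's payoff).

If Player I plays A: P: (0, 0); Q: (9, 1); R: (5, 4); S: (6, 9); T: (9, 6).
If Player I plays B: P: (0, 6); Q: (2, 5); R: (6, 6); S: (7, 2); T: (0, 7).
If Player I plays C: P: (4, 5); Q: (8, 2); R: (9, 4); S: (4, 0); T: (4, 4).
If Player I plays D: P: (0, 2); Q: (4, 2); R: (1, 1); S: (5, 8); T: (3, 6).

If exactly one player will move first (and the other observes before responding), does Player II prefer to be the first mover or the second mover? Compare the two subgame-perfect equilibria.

If Player I leads: Player II's best replies are A→S, B→T, C→P, D→S; Player I's induced payoffs 6, 0, 4, 5; outcome (A, S), payoffs (6, 9).
If Player II leads: Player I's best replies are P→C, Q→A, R→C, S→B, T→A; Player II's induced payoffs 5, 1, 4, 2, 6; outcome (A, T), payoffs (9, 6).
Player II gets 6 moving first and 9 moving second, so Player II prefers to move second.

second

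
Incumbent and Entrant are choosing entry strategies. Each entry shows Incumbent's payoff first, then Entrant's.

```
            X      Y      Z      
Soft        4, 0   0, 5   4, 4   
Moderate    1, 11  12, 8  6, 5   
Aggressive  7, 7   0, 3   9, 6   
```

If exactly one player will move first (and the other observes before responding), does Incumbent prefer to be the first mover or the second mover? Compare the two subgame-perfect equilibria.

second

If Incumbent leads: Entrant's best replies are Soft→Y, Moderate→X, Aggressive→X; Incumbent's induced payoffs 0, 1, 7; outcome (Aggressive, X), payoffs (7, 7).
If Entrant leads: Incumbent's best replies are X→Aggressive, Y→Moderate, Z→Aggressive; Entrant's induced payoffs 7, 8, 6; outcome (Moderate, Y), payoffs (12, 8).
Incumbent gets 7 moving first and 12 moving second, so Incumbent prefers to move second.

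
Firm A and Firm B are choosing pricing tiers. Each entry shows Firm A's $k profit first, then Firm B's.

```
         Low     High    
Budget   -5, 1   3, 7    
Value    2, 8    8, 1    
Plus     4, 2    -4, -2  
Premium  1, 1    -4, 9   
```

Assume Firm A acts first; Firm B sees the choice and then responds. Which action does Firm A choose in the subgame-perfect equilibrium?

Plus

Firm B best-responds to each possible Firm A move:
- Budget → Firm B plays High (best of 1, 7); Firm A gets 3.
- Value → Firm B plays Low (best of 8, 1); Firm A gets 2.
- Plus → Firm B plays Low (best of 2, -2); Firm A gets 4.
- Premium → Firm B plays High (best of 1, 9); Firm A gets -4.
Among 3, 2, 4, -4, the best is 4 at Plus. Subgame-perfect outcome: (Plus, Low) with payoffs (4, 2).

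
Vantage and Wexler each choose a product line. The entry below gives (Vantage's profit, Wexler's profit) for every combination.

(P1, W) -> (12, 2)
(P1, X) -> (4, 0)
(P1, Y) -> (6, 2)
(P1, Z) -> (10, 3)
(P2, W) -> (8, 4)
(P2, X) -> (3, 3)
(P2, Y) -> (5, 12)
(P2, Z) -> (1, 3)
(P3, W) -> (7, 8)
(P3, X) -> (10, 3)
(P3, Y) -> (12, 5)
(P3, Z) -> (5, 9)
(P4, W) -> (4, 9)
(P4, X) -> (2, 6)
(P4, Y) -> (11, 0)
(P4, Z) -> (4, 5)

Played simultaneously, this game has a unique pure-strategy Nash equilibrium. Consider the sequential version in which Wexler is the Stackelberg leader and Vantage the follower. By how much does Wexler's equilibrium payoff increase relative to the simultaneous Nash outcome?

Backward induction with Wexler moving first.
- W: BR = P1, leader payoff 2.
- X: BR = P3, leader payoff 3.
- Y: BR = P3, leader payoff 5.
- Z: BR = P1, leader payoff 3.
Among 2, 3, 5, 3, the best is 5 at Y. Subgame-perfect outcome: (P3, Y) with payoffs (12, 5).
Now find the simultaneous Nash equilibrium.
Vantage's best replies: W→P1; X→P3; Y→P3; Z→P1.
Wexler's best replies: P1→Z; P2→Y; P3→Z; P4→W.
Only (P1, Z) has each player best-responding; Nash payoffs (10, 3).
Wexler's commitment gain: 5 − 3 = 2.

2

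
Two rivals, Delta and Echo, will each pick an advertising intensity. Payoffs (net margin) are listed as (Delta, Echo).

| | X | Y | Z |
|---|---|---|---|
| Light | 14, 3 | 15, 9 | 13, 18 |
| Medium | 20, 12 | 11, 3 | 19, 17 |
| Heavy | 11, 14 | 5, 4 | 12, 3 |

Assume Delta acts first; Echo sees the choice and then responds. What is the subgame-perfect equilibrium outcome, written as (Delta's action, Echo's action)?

(Medium, Z)

Solve by backward induction (Delta leads).
- Light: Echo compares 3, 9, 18 and picks Z; Delta would get 13.
- Medium: Echo compares 12, 3, 17 and picks Z; Delta would get 19.
- Heavy: Echo compares 14, 4, 3 and picks X; Delta would get 11.
Delta's induced payoffs are 13, 19, 11, so Delta commits to Medium. Subgame-perfect outcome: (Medium, Z) with payoffs (19, 17).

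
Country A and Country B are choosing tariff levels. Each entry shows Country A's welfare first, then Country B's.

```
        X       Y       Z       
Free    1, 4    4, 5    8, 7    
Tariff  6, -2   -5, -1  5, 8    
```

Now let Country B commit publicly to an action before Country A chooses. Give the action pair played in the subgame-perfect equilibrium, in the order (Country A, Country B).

Country A best-responds to each possible Country B move:
- X: BR = Tariff, leader payoff -2.
- Y: BR = Free, leader payoff 5.
- Z: BR = Free, leader payoff 7.
Country B's induced payoffs are -2, 5, 7, so Country B commits to Z. Subgame-perfect outcome: (Free, Z) with payoffs (8, 7).

(Free, Z)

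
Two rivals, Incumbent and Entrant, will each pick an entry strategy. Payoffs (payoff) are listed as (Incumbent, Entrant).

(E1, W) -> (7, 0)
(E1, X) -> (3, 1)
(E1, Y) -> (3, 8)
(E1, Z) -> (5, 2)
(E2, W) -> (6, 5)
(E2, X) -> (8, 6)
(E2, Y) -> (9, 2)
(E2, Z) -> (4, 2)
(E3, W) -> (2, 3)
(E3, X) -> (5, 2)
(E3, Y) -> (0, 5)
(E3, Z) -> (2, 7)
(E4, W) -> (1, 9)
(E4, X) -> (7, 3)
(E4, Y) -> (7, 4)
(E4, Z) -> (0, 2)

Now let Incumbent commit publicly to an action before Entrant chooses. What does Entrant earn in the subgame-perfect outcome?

Solve by backward induction (Incumbent leads).
- E1 → Entrant plays Y (best of 0, 1, 8, 2); Incumbent gets 3.
- E2 → Entrant plays X (best of 5, 6, 2, 2); Incumbent gets 8.
- E3 → Entrant plays Z (best of 3, 2, 5, 7); Incumbent gets 2.
- E4 → Entrant plays W (best of 9, 3, 4, 2); Incumbent gets 1.
Incumbent's induced payoffs are 3, 8, 2, 1, so Incumbent commits to E2. Subgame-perfect outcome: (E2, X) with payoffs (8, 6).

6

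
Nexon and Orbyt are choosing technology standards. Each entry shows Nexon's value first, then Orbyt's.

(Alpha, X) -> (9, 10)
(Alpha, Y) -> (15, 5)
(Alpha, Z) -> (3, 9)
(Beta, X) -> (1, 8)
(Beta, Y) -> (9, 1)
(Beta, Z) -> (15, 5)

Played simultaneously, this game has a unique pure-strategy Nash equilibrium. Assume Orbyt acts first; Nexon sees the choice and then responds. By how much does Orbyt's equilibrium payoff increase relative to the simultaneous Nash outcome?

0

Nexon best-responds to each possible Orbyt move:
- X: BR = Alpha, leader payoff 10.
- Y: BR = Alpha, leader payoff 5.
- Z: BR = Beta, leader payoff 5.
Maximizing over 10, 5, 5, Orbyt chooses X. Subgame-perfect outcome: (Alpha, X) with payoffs (9, 10).
Now find the simultaneous Nash equilibrium.
Nexon's best replies: X→Alpha; Y→Alpha; Z→Beta.
Orbyt's best replies: Alpha→X; Beta→X.
The unique mutual best reply is (Alpha, X), giving (9, 10).
Orbyt's commitment gain: 10 − 10 = 0.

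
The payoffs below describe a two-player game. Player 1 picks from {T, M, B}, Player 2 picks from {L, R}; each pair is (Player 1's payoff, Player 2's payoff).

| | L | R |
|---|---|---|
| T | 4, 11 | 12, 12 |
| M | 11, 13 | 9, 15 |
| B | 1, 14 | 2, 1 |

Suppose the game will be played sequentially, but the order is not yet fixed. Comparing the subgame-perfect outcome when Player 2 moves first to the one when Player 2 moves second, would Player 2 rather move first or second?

first

If Player 1 leads: Player 2's best replies are T→R, M→R, B→L; Player 1's induced payoffs 12, 9, 1; outcome (T, R), payoffs (12, 12).
If Player 2 leads: Player 1's best replies are L→M, R→T; Player 2's induced payoffs 13, 12; outcome (M, L), payoffs (11, 13).
Player 2 gets 13 moving first and 12 moving second, so Player 2 prefers to move first.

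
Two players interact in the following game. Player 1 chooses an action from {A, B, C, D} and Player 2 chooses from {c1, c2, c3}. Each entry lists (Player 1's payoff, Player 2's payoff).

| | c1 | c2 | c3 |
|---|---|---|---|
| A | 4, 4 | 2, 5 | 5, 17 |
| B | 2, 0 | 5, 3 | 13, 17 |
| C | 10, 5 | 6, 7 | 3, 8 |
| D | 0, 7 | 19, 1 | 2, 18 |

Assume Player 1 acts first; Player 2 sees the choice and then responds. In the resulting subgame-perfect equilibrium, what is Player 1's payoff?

Work backward from Player 2's decision.
- A: BR = c3, leader payoff 5.
- B: BR = c3, leader payoff 13.
- C: BR = c3, leader payoff 3.
- D: BR = c3, leader payoff 2.
Player 1's induced payoffs are 5, 13, 3, 2, so Player 1 commits to B. Subgame-perfect outcome: (B, c3) with payoffs (13, 17).

13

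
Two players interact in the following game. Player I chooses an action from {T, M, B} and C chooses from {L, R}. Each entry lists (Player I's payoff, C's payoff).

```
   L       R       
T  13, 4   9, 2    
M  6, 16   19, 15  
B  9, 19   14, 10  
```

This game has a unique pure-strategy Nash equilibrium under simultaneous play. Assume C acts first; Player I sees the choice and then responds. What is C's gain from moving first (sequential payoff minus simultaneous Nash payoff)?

Solve by backward induction (C leads).
- L: Player I compares 13, 6, 9 and picks T; C would get 4.
- R: Player I compares 9, 19, 14 and picks M; C would get 15.
Maximizing over 4, 15, C chooses R. Subgame-perfect outcome: (M, R) with payoffs (19, 15).
Under simultaneous play:
Player I's best replies: L→T; R→M.
C's best replies: T→L; M→L; B→L.
The unique mutual best reply is (T, L), giving (13, 4).
C's commitment gain: 15 − 4 = 11.

11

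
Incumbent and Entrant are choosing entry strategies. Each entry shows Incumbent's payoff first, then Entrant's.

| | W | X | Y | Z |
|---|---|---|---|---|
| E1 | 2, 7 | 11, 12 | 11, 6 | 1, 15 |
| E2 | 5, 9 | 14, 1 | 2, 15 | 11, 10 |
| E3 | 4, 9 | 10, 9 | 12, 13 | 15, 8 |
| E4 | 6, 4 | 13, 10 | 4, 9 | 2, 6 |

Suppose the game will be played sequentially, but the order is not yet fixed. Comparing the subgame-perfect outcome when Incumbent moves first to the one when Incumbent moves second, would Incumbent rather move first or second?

first

If Incumbent leads: Entrant's best replies are E1→Z, E2→Y, E3→Y, E4→X; Incumbent's induced payoffs 1, 2, 12, 13; outcome (E4, X), payoffs (13, 10).
If Entrant leads: Incumbent's best replies are W→E4, X→E2, Y→E3, Z→E3; Entrant's induced payoffs 4, 1, 13, 8; outcome (E3, Y), payoffs (12, 13).
Incumbent gets 13 moving first and 12 moving second, so Incumbent prefers to move first.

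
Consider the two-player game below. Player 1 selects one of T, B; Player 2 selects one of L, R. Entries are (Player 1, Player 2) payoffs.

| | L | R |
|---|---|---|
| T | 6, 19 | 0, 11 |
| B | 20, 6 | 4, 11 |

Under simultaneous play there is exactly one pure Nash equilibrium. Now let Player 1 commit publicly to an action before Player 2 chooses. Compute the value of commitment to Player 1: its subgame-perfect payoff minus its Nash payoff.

Player 2 best-responds to each possible Player 1 move:
- T: BR = L, leader payoff 6.
- B: BR = R, leader payoff 4.
Among 6, 4, the best is 6 at T. Subgame-perfect outcome: (T, L) with payoffs (6, 19).
Under simultaneous play:
Player 1's best replies: L→B; R→B.
Player 2's best replies: T→L; B→R.
Only (B, R) has each player best-responding; Nash payoffs (4, 11).
Player 1's commitment gain: 6 − 4 = 2.

2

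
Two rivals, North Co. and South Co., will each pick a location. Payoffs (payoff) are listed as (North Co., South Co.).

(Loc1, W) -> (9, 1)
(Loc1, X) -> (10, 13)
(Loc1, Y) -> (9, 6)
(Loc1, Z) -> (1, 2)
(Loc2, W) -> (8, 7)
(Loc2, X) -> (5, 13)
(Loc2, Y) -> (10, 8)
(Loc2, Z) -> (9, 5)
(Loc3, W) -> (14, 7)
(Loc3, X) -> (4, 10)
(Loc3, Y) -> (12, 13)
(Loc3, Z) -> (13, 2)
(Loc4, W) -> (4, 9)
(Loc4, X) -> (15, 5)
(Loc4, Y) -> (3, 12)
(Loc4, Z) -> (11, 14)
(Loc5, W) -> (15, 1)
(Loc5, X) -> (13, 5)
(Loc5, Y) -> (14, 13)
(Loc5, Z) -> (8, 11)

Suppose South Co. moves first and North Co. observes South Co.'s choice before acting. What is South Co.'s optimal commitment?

Y

Work backward from North Co.'s decision.
- W: North Co. compares 9, 8, 14, 4, 15 and picks Loc5; South Co. would get 1.
- X: North Co. compares 10, 5, 4, 15, 13 and picks Loc4; South Co. would get 5.
- Y: North Co. compares 9, 10, 12, 3, 14 and picks Loc5; South Co. would get 13.
- Z: North Co. compares 1, 9, 13, 11, 8 and picks Loc3; South Co. would get 2.
Among 1, 5, 13, 2, the best is 13 at Y. Subgame-perfect outcome: (Loc5, Y) with payoffs (14, 13).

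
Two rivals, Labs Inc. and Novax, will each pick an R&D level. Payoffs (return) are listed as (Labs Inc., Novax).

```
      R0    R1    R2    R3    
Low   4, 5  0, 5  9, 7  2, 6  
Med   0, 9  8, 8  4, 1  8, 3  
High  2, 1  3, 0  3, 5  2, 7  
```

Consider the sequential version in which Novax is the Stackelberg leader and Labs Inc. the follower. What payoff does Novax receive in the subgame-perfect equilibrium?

8

Solve by backward induction (Novax leads).
- R0: BR = Low, leader payoff 5.
- R1: BR = Med, leader payoff 8.
- R2: BR = Low, leader payoff 7.
- R3: BR = Med, leader payoff 3.
Novax's induced payoffs are 5, 8, 7, 3, so Novax commits to R1. Subgame-perfect outcome: (Med, R1) with payoffs (8, 8).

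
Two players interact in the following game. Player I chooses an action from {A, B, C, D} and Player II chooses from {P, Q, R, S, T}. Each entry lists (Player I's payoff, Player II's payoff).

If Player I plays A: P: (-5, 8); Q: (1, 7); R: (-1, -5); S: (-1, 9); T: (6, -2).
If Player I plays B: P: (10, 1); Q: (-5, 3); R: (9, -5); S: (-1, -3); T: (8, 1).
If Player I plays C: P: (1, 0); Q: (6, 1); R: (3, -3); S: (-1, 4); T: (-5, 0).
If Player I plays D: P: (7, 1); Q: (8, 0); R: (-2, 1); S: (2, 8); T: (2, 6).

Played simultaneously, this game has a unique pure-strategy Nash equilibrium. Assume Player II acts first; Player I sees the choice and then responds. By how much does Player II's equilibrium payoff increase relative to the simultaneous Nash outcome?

0

Solve by backward induction (Player II leads).
- P → Player I plays B (best of -5, 10, 1, 7); Player II gets 1.
- Q → Player I plays D (best of 1, -5, 6, 8); Player II gets 0.
- R → Player I plays B (best of -1, 9, 3, -2); Player II gets -5.
- S → Player I plays D (best of -1, -1, -1, 2); Player II gets 8.
- T → Player I plays B (best of 6, 8, -5, 2); Player II gets 1.
Player II's induced payoffs are 1, 0, -5, 8, 1, so Player II commits to S. Subgame-perfect outcome: (D, S) with payoffs (2, 8).
For the simultaneous game, intersect best replies.
Player I's best replies: P→B; Q→D; R→B; S→D; T→B.
Player II's best replies: A→S; B→Q; C→S; D→S.
Only (D, S) has each player best-responding; Nash payoffs (2, 8).
Player II's commitment gain: 8 − 8 = 0.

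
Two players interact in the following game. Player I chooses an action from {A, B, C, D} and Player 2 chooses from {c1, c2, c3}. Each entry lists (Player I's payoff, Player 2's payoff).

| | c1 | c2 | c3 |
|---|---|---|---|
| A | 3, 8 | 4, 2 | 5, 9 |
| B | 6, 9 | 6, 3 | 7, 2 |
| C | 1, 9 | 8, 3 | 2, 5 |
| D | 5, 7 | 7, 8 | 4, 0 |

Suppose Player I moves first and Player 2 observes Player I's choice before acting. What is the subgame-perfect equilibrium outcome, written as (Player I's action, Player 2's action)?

Work backward from Player 2's decision.
- A → Player 2 plays c3 (best of 8, 2, 9); Player I gets 5.
- B → Player 2 plays c1 (best of 9, 3, 2); Player I gets 6.
- C → Player 2 plays c1 (best of 9, 3, 5); Player I gets 1.
- D → Player 2 plays c2 (best of 7, 8, 0); Player I gets 7.
Maximizing over 5, 6, 1, 7, Player I chooses D. Subgame-perfect outcome: (D, c2) with payoffs (7, 8).

(D, c2)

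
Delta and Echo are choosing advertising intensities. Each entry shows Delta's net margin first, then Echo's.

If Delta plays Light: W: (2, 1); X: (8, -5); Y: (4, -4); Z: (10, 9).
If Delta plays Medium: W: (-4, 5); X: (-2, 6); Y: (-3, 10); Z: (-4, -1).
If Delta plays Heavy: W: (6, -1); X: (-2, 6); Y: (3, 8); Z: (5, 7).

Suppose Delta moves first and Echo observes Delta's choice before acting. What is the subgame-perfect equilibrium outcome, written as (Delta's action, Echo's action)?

Backward induction with Delta moving first.
- Light → Echo plays Z (best of 1, -5, -4, 9); Delta gets 10.
- Medium → Echo plays Y (best of 5, 6, 10, -1); Delta gets -3.
- Heavy → Echo plays Y (best of -1, 6, 8, 7); Delta gets 3.
Delta's induced payoffs are 10, -3, 3, so Delta commits to Light. Subgame-perfect outcome: (Light, Z) with payoffs (10, 9).

(Light, Z)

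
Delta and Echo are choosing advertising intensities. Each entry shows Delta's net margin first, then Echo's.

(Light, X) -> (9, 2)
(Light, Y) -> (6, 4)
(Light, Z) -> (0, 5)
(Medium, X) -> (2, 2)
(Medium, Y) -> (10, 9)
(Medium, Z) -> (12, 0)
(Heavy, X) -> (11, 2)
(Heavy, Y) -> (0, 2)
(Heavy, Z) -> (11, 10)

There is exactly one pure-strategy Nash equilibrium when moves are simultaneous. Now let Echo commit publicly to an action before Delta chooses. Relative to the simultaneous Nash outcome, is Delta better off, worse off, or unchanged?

Delta best-responds to each possible Echo move:
- X: BR = Heavy, leader payoff 2.
- Y: BR = Medium, leader payoff 9.
- Z: BR = Medium, leader payoff 0.
Maximizing over 2, 9, 0, Echo chooses Y. Subgame-perfect outcome: (Medium, Y) with payoffs (10, 9).
For the simultaneous game, intersect best replies.
Delta's best replies: X→Heavy; Y→Medium; Z→Medium.
Echo's best replies: Light→Z; Medium→Y; Heavy→Z.
The unique mutual best reply is (Medium, Y), giving (10, 9).
Delta earns 10 sequentially versus 10 at the Nash outcome: unchanged.

unchanged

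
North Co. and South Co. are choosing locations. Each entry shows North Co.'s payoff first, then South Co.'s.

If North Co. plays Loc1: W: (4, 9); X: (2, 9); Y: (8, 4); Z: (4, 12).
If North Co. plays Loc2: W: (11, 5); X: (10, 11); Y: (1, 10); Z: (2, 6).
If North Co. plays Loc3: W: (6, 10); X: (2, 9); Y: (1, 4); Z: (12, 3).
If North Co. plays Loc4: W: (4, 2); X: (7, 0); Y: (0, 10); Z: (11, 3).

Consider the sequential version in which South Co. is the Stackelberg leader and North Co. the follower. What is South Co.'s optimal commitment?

X

North Co. best-responds to each possible South Co. move:
- W: BR = Loc2, leader payoff 5.
- X: BR = Loc2, leader payoff 11.
- Y: BR = Loc1, leader payoff 4.
- Z: BR = Loc3, leader payoff 3.
South Co.'s induced payoffs are 5, 11, 4, 3, so South Co. commits to X. Subgame-perfect outcome: (Loc2, X) with payoffs (10, 11).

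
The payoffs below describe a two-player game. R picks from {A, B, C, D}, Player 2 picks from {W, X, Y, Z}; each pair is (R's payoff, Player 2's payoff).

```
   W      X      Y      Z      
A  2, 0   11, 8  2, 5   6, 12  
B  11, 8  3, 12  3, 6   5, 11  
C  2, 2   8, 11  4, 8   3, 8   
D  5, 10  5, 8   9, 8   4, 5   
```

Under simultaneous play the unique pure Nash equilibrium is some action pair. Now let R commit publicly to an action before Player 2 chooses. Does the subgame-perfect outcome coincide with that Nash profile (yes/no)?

Backward induction with R moving first.
- A: BR = Z, leader payoff 6.
- B: BR = X, leader payoff 3.
- C: BR = X, leader payoff 8.
- D: BR = W, leader payoff 5.
Maximizing over 6, 3, 8, 5, R chooses C. Subgame-perfect outcome: (C, X) with payoffs (8, 11).
Now find the simultaneous Nash equilibrium.
R's best replies: W→B; X→A; Y→D; Z→A.
Player 2's best replies: A→Z; B→X; C→X; D→W.
The unique mutual best reply is (A, Z), giving (6, 12).
Sequential outcome (C, X) differs from the Nash profile (A, Z).

no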